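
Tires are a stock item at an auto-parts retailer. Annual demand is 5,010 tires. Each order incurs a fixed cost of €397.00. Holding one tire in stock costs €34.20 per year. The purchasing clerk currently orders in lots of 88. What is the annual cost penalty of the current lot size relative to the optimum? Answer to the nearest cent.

Extra cost ≈ €12,442.88 per year

EOQ = √(2DS/H) = √(2 × 5,010 × 397 / 34.2) ≈ 341.05.
Cost at Q* = (D/Q*)S + (Q*/2)H = √(2DSH) ≈ €11,663.86.
Cost at Q = 88: (5,010/88)×397 + (88/2)×34.2 = €22,601.93 + €1,504.80 = €24,106.73.
Excess = €24,106.73 − €11,663.86 = €12,442.88.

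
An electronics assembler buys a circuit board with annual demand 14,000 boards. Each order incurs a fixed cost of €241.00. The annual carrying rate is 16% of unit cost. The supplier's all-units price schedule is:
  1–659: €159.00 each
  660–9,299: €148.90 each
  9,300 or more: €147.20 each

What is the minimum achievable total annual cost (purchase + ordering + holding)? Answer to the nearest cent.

Holding cost per unit per year at price C is H = 0.16·C.
Evaluate total cost at each tier's feasible EOQ or, if the EOQ is below the tier, at the tier's minimum quantity.
EOQ at €159.00 = 515.0 (feasible in tier 1): TC = 14,000×€159.00 + (14,000/515.0)×241 + (515.0/2)×0.16×€159.00 = €2,239,102.26.
EOQ at €148.90 = 532.2 < 660, so use break Q=660: TC = 14,000×€148.90 + (14,000/660.0)×241 + (660.0/2)×0.16×€148.90 = €2,097,574.04.
EOQ at €147.20 = 535.3 < 9300, so use break Q=9300: TC = 14,000×€147.20 + (14,000/9300.0)×241 + (9300.0/2)×0.16×€147.20 = €2,170,679.60.
Lowest total cost among the candidates is at Q = 660.0.

TC* ≈ €2,097,574.04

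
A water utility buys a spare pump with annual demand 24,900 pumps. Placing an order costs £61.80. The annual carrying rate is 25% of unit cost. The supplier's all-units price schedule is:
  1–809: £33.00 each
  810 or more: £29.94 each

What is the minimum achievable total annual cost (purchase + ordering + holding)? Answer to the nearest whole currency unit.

Holding cost per unit per year at price C is H = 0.25·C.
Candidates are each tier's EOQ (if it falls in that tier) and each price-break quantity.
EOQ at £33.00 = 610.8 (feasible in tier 1): TC = 24,900×£33.00 + (24,900/610.8)×61.8 + (610.8/2)×0.25×£33.00 = £826,738.90.
EOQ at £29.94 = 641.2 < 810, so use break Q=810: TC = 24,900×£29.94 + (24,900/810.0)×61.8 + (810.0/2)×0.25×£29.94 = £750,437.20.
Lowest total cost among the candidates is at Q = 810.0.

TC* ≈ £750,437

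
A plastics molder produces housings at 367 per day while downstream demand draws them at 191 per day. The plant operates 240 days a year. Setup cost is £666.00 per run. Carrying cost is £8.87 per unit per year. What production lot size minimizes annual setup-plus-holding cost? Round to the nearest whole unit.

Q* ≈ 3,789 housings

Annual demand D = 191 × 240 = 45,840.
Production build-up factor (1 − d/p) = 1 − 191/367 = 0.4796.
Q* = √(2DS / (H(1 − d/p))) = √(2 × 45,840 × 666 / (8.87 × 0.4796)).
= √(61,058,880 / 4.2537) ≈ 3788.692.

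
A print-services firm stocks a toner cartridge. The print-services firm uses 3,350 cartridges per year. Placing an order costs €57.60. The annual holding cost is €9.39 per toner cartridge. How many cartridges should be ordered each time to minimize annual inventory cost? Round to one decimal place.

Q* ≈ 202.7 cartridges

EOQ = √(2DS / H) = √(2 × 3,350 × 57.6 / 9.39).
= √(385,920 / 9.39) = √41,099.0415 ≈ 202.729.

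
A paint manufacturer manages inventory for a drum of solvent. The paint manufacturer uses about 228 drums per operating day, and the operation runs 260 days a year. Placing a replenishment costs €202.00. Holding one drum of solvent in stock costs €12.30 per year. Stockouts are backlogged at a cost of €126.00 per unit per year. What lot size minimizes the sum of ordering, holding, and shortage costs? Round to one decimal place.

Annual demand D = 228 × 260 = 59,280.
With planned backorders, Q* = √(2DS/H) · √((H+B)/B).
√(2DS/H) = √(2 × 59,280 × 202 / 12.3) = 1395.379.
√((H+B)/B) = √((12.3+126)/126) = 1.0477.
Q* ≈ 1461.901.

Q* ≈ 1,461.9 drums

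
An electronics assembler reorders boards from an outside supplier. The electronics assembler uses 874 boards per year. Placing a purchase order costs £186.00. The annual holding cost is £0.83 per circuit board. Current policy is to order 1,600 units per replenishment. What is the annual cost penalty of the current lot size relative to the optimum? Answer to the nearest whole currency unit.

EOQ = √(2DS/H) = √(2 × 874 × 186 / 0.83) ≈ 625.88.
Cost at Q* = (D/Q*)S + (Q*/2)H = √(2DSH) ≈ £519.48.
Cost at Q = 1,600: (874/1,600)×186 + (1,600/2)×0.83 = £101.60 + £664.00 = £765.60.
Excess = £765.60 − £519.48 = £246.13.

Extra cost ≈ £246 per year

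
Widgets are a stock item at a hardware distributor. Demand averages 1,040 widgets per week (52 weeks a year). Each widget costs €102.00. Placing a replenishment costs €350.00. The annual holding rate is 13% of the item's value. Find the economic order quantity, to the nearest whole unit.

Annual demand D = 1,040 × 52 = 54,080.
Holding cost H = 0.13 × €102.00 = €13.2600 per unit per year.
EOQ = √(2DS / H) = √(2 × 54,080 × 350 / 13.26).
= √(37,856,000 / 13.26) = √2,854,901.9608 ≈ 1689.646.

Q* ≈ 1,690 widgets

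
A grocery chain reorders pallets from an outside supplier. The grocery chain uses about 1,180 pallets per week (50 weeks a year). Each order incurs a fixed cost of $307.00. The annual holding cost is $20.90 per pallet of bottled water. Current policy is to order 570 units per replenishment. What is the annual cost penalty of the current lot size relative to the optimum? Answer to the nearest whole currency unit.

Annual demand D = 1,180 × 50 = 59,000.
EOQ = √(2DS/H) = √(2 × 59,000 × 307 / 20.9) ≈ 1316.55.
Cost at Q* = (D/Q*)S + (Q*/2)H = √(2DSH) ≈ $27,515.88.
Cost at Q = 570: (59,000/570)×307 + (570/2)×20.9 = $31,777.19 + $5,956.50 = $37,733.69.
Excess = $37,733.69 − $27,515.88 = $10,217.82.

Extra cost ≈ $10,218 per year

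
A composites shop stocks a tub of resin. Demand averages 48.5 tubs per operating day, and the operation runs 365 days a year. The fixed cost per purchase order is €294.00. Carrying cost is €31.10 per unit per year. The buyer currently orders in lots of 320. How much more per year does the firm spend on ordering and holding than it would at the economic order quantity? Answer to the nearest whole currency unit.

Annual demand D = 48.5 × 365 = 17,702.5.
EOQ = √(2DS/H) = √(2 × 17,702.5 × 294 / 31.1) ≈ 578.53.
Cost at Q* = (D/Q*)S + (Q*/2)H = √(2DSH) ≈ €17,992.28.
Cost at Q = 320: (17,702.5/320)×294 + (320/2)×31.1 = €16,264.17 + €4,976.00 = €21,240.17.
Excess = €21,240.17 − €17,992.28 = €3,247.89.

Extra cost ≈ €3,248 per year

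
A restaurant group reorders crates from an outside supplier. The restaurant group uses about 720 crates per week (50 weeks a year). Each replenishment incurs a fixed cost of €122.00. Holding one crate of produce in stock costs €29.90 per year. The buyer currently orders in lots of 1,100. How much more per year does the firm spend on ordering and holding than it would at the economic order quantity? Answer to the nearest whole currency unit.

Annual demand D = 720 × 50 = 36,000.
EOQ = √(2DS/H) = √(2 × 36,000 × 122 / 29.9) ≈ 542.01.
Cost at Q* = (D/Q*)S + (Q*/2)H = √(2DSH) ≈ €16,206.22.
Cost at Q = 1,100: (36,000/1,100)×122 + (1,100/2)×29.9 = €3,992.73 + €16,445.00 = €20,437.73.
Excess = €20,437.73 − €16,206.22 = €4,231.51.

Extra cost ≈ €4,232 per year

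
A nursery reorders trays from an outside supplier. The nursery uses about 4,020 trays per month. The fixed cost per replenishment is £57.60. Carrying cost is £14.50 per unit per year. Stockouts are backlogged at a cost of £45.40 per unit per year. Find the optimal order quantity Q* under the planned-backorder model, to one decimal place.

Q* ≈ 711.1 trays

Annual demand D = 4,020 × 12 = 48,240.
With planned backorders, Q* = √(2DS/H) · √((H+B)/B).
√(2DS/H) = √(2 × 48,240 × 57.6 / 14.5) = 619.079.
√((H+B)/B) = √((14.5+45.4)/45.4) = 1.1486.
Q* ≈ 711.101.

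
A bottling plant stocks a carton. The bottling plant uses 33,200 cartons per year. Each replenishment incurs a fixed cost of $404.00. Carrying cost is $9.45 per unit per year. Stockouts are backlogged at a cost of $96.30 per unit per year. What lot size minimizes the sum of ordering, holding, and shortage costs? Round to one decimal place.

Q* ≈ 1,765.6 cartons

With planned backorders, Q* = √(2DS/H) · √((H+B)/B).
√(2DS/H) = √(2 × 33,200 × 404 / 9.45) = 1684.841.
√((H+B)/B) = √((9.45+96.3)/96.3) = 1.0479.
Q* ≈ 1765.574.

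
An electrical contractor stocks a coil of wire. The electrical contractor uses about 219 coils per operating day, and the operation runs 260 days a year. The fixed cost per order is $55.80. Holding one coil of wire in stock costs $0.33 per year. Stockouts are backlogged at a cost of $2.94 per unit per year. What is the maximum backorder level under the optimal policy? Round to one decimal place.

Annual demand D = 219 × 260 = 56,940.
With planned backorders, Q* = √(2DS/H) · √((H+B)/B).
√(2DS/H) = √(2 × 56,940 × 55.8 / 0.33) = 4388.174.
√((H+B)/B) = √((0.33+2.94)/2.94) = 1.0546.
Q* ≈ 4627.901.
S* = Q* · H/(H+B) = 4627.901 × 0.33/3.27 ≈ 467.036.

S* ≈ 467.0 coils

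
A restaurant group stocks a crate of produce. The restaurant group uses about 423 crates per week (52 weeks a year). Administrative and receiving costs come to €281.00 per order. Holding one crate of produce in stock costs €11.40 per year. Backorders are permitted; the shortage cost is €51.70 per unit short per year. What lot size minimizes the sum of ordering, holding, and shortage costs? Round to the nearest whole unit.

Annual demand D = 423 × 52 = 21,996.
With planned backorders, Q* = √(2DS/H) · √((H+B)/B).
√(2DS/H) = √(2 × 21,996 × 281 / 11.4) = 1041.328.
√((H+B)/B) = √((11.4+51.7)/51.7) = 1.1048.
Q* ≈ 1150.422.

Q* ≈ 1,150 crates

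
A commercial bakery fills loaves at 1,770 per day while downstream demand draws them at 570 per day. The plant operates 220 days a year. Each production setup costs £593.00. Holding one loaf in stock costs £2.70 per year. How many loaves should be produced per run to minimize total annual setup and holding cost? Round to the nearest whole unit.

Q* ≈ 9,014 loaves

Annual demand D = 570 × 220 = 125,400.
Production build-up factor (1 − d/p) = 1 − 570/1,770 = 0.6780.
Q* = √(2DS / (H(1 − d/p))) = √(2 × 125,400 × 593 / (2.7 × 0.6780)).
= √(148,724,400 / 1.8305) ≈ 9013.744.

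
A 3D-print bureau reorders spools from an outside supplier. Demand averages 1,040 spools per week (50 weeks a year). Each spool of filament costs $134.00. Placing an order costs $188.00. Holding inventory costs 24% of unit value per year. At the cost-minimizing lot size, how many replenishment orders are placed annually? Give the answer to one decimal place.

Annual demand D = 1,040 × 50 = 52,000.
Holding cost H = 0.24 × $134.00 = $32.1600 per unit per year.
Q* = √(2DS/H) = √(2 × 52,000 × 188 / 32.16) ≈ 779.72.
Orders per year = D / Q* = 52,000 / 779.72 ≈ 66.691.

N ≈ 66.7 orders per year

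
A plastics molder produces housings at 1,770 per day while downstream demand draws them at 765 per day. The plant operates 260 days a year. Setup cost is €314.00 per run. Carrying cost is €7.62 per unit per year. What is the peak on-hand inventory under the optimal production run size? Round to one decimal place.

Annual demand D = 765 × 260 = 198,900.
Production build-up factor (1 − d/p) = 1 − 765/1,770 = 0.5678.
Q* = √(2DS / (H(1 − d/p))) = √(2 × 198,900 × 314 / (7.62 × 0.5678)).
= √(124,909,200 / 4.3266) ≈ 5373.080.
Maximum inventory = Q*(1 − d/p) = 5373.080 × 0.5678 ≈ 3050.817.

I_max ≈ 3,050.8 housings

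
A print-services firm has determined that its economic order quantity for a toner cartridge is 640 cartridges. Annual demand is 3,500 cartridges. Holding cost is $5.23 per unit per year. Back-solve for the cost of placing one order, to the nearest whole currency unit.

S ≈ $306

Invert the EOQ relation Q*² = 2DS/H.
From Q* = √(2DS/H): S = Q*²H / (2D) = 640² × 5.23 / (2 × 3,500) = 306.0297.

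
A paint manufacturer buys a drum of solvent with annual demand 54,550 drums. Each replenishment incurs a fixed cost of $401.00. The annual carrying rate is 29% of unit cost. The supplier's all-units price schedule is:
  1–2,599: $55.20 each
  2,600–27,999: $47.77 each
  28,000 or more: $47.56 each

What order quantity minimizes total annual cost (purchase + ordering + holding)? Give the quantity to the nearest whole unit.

Holding cost per unit per year at price C is H = 0.29·C.
Evaluate total cost at each tier's feasible EOQ or, if the EOQ is below the tier, at the tier's minimum quantity.
EOQ at $55.20 = 1653.2 (feasible in tier 1): TC = 54,550×$55.20 + (54,550/1653.2)×401 + (1653.2/2)×0.29×$55.20 = $3,037,623.85.
EOQ at $47.77 = 1777.1 < 2600, so use break Q=2600: TC = 54,550×$47.77 + (54,550/2600.0)×401 + (2600.0/2)×0.29×$47.77 = $2,632,276.08.
EOQ at $47.56 = 1781.0 < 28000, so use break Q=28000: TC = 54,550×$47.56 + (54,550/28000.0)×401 + (28000.0/2)×0.29×$47.56 = $2,788,272.83.
Lowest total cost is $2,632,276.08 at Q = 2600.0.

Q* ≈ 2,600 drums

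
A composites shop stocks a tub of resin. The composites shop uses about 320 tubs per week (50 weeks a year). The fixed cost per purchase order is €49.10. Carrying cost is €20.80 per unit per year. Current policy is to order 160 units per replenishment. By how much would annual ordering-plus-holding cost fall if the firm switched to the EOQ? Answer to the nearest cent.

Annual demand D = 320 × 50 = 16,000.
EOQ = √(2DS/H) = √(2 × 16,000 × 49.1 / 20.8) ≈ 274.84.
Cost at Q* = (D/Q*)S + (Q*/2)H = √(2DSH) ≈ €5,716.73.
Cost at Q = 160: (16,000/160)×49.1 + (160/2)×20.8 = €4,910.00 + €1,664.00 = €6,574.00.
Excess = €6,574.00 − €5,716.73 = €857.27.

Extra cost ≈ €857.27 per year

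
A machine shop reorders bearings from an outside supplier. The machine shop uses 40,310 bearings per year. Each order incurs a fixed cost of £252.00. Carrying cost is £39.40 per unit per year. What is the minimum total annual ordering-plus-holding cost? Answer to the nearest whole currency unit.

Q* = √(2DS/H) = √(2 × 40,310 × 252 / 39.4) ≈ 718.08.
At the optimum the two cost components are equal, so total cost = 2·(Q*/2)H = Q*·H.
Minimum total = √(2DSH) = √(2 × 40,310 × 252 × 39.4) ≈ 28292.399.

TC* ≈ £28,292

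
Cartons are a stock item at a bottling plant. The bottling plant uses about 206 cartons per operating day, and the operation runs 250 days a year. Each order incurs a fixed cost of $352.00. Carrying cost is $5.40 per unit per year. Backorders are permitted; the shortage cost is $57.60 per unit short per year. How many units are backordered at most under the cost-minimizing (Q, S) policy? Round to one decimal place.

Annual demand D = 206 × 250 = 51,500.
With planned backorders, Q* = √(2DS/H) · √((H+B)/B).
√(2DS/H) = √(2 × 51,500 × 352 / 5.4) = 2591.153.
√((H+B)/B) = √((5.4+57.6)/57.6) = 1.0458.
Q* ≈ 2709.893.
S* = Q* · H/(H+B) = 2709.893 × 5.4/63 ≈ 232.277.

S* ≈ 232.3 cartons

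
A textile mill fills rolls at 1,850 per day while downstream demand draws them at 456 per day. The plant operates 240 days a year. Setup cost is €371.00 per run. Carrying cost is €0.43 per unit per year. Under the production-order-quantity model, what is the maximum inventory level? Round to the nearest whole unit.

I_max ≈ 11,929 rolls

Annual demand D = 456 × 240 = 109,440.
Production build-up factor (1 − d/p) = 1 − 456/1,850 = 0.7535.
Q* = √(2DS / (H(1 − d/p))) = √(2 × 109,440 × 371 / (0.43 × 0.7535)).
= √(81,204,480 / 0.324) ≈ 15831.069.
Maximum inventory = Q*(1 − d/p) = 15831.069 × 0.7535 ≈ 11928.924.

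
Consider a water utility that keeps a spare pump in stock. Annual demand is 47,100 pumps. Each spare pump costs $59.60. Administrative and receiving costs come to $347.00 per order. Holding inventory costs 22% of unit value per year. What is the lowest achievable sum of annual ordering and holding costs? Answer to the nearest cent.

Holding cost H = 0.22 × $59.60 = $13.1120 per unit per year.
EOQ = √(2DS/H) = √(2 × 47,100 × 347 / 13.112) ≈ 1578.90.
At Q*, ordering cost (D/Q*)S equals holding cost (Q*/2)H, each = √(DSH/2).
Minimum total = √(2DSH) = √(2 × 47,100 × 347 × 13.112) ≈ 20702.589.

TC* ≈ $20,702.59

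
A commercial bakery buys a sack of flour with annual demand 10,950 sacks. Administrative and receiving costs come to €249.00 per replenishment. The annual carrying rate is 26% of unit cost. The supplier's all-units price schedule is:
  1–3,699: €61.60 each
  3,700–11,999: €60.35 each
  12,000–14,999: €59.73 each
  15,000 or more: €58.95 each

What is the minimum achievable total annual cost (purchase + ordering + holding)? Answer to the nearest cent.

Holding cost per unit per year at price C is H = 0.26·C.
Evaluate total cost at each tier's feasible EOQ or, if the EOQ is below the tier, at the tier's minimum quantity.
EOQ at €61.60 = 583.5 (feasible in tier 1): TC = 10,950×€61.60 + (10,950/583.5)×249 + (583.5/2)×0.26×€61.60 = €683,865.42.
EOQ at €60.35 = 589.5 < 3700, so use break Q=3700: TC = 10,950×€60.35 + (10,950/3700.0)×249 + (3700.0/2)×0.26×€60.35 = €690,597.76.
EOQ at €59.73 = 592.6 < 12000, so use break Q=12000: TC = 10,950×€59.73 + (10,950/12000.0)×249 + (12000.0/2)×0.26×€59.73 = €747,449.51.
EOQ at €58.95 = 596.5 < 15000, so use break Q=15000: TC = 10,950×€58.95 + (10,950/15000.0)×249 + (15000.0/2)×0.26×€58.95 = €760,636.77.
Lowest total cost among the candidates is at Q = 583.5.

TC* ≈ €683,865.42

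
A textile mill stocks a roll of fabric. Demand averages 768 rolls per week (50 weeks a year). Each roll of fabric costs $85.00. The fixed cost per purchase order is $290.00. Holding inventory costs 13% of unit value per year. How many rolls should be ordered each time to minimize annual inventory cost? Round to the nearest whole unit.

Q* ≈ 1,420 rolls

Annual demand D = 768 × 50 = 38,400.
Holding cost H = 0.13 × $85.00 = $11.0500 per unit per year.
EOQ = √(2DS / H) = √(2 × 38,400 × 290 / 11.05).
= √(22,272,000 / 11.05) = √2,015,565.6109 ≈ 1419.706.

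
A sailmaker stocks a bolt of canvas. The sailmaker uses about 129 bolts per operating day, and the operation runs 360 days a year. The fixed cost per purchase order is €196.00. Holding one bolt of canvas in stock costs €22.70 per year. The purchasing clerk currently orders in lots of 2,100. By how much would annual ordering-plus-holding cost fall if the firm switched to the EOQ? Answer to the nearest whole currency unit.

Annual demand D = 129 × 360 = 46,440.
EOQ = √(2DS/H) = √(2 × 46,440 × 196 / 22.7) ≈ 895.52.
Cost at Q* = (D/Q*)S + (Q*/2)H = √(2DSH) ≈ €20,328.35.
Cost at Q = 2,100: (46,440/2,100)×196 + (2,100/2)×22.7 = €4,334.40 + €23,835.00 = €28,169.40.
Excess = €28,169.40 − €20,328.35 = €7,841.05.

Extra cost ≈ €7,841 per year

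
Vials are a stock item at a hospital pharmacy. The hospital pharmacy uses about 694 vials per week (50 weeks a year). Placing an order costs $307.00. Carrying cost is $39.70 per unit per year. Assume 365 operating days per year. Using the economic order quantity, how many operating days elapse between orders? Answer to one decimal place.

T ≈ 7.7 days

Annual demand D = 694 × 50 = 34,700.
EOQ = √(2DS/H) = √(2 × 34,700 × 307 / 39.7) ≈ 732.58.
Cycle time = Q*/D × 365 = 732.58 / 34,700 × 365 ≈ 7.706 days.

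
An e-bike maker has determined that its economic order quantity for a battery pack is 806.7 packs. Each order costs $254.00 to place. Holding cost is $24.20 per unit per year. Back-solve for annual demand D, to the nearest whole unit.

D ≈ 31,001 packs per year

Invert the EOQ relation Q*² = 2DS/H.
From Q* = √(2DS/H): D = Q*²H / (2S) = 806.7² × 24.2 / (2 × 254) = 31001.005.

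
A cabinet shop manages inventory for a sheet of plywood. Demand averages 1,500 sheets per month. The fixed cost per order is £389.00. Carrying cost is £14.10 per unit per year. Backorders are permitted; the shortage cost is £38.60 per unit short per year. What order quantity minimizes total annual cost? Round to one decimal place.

Annual demand D = 1,500 × 12 = 18,000.
With planned backorders, Q* = √(2DS/H) · √((H+B)/B).
√(2DS/H) = √(2 × 18,000 × 389 / 14.1) = 996.590.
√((H+B)/B) = √((14.1+38.6)/38.6) = 1.1685.
Q* ≈ 1164.470.

Q* ≈ 1,164.5 sheets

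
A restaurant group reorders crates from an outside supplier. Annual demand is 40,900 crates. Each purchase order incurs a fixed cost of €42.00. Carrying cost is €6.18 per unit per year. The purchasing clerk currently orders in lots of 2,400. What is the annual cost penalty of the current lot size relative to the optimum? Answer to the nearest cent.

EOQ = √(2DS/H) = √(2 × 40,900 × 42 / 6.18) ≈ 745.60.
Cost at Q* = (D/Q*)S + (Q*/2)H = √(2DSH) ≈ €4,607.82.
Cost at Q = 2,400: (40,900/2,400)×42 + (2,400/2)×6.18 = €715.75 + €7,416.00 = €8,131.75.
Excess = €8,131.75 − €4,607.82 = €3,523.93.

Extra cost ≈ €3,523.93 per year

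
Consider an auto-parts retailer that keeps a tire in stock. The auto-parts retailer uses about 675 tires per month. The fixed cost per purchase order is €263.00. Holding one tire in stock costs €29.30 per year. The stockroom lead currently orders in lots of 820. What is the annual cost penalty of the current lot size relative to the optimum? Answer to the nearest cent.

Extra cost ≈ €3,437.94 per year

Annual demand D = 675 × 12 = 8,100.
EOQ = √(2DS/H) = √(2 × 8,100 × 263 / 29.3) ≈ 381.33.
Cost at Q* = (D/Q*)S + (Q*/2)H = √(2DSH) ≈ €11,172.98.
Cost at Q = 820: (8,100/820)×263 + (820/2)×29.3 = €2,597.93 + €12,013.00 = €14,610.93.
Excess = €14,610.93 − €11,172.98 = €3,437.94.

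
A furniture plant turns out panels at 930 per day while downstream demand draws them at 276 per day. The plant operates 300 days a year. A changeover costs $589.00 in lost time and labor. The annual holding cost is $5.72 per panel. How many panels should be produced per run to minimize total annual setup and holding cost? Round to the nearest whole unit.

Q* ≈ 4,924 panels

Annual demand D = 276 × 300 = 82,800.
Production build-up factor (1 − d/p) = 1 − 276/930 = 0.7032.
Q* = √(2DS / (H(1 − d/p))) = √(2 × 82,800 × 589 / (5.72 × 0.7032)).
= √(97,538,400 / 4.0225) ≈ 4924.276.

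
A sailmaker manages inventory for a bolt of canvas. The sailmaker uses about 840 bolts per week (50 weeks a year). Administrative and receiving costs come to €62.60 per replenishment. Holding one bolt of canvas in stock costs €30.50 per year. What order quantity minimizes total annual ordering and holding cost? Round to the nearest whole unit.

Annual demand D = 840 × 50 = 42,000.
EOQ = √(2DS / H) = √(2 × 42,000 × 62.6 / 30.5).
= √(5,258,400 / 30.5) = √172,406.5574 ≈ 415.219.

Q* ≈ 415 bolts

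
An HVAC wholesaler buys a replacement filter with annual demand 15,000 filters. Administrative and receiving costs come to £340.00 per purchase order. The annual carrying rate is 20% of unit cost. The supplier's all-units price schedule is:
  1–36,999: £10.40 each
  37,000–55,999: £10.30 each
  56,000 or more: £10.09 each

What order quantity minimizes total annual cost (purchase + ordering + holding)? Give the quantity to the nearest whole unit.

Holding cost per unit per year at price C is H = 0.20·C.
Evaluate total cost at each tier's feasible EOQ or, if the EOQ is below the tier, at the tier's minimum quantity.
EOQ at £10.40 = 2214.5 (feasible in tier 1): TC = 15,000×£10.40 + (15,000/2214.5)×340 + (2214.5/2)×0.20×£10.40 = £160,606.08.
EOQ at £10.30 = 2225.2 < 37000, so use break Q=37000: TC = 15,000×£10.30 + (15,000/37000.0)×340 + (37000.0/2)×0.20×£10.30 = £192,747.84.
EOQ at £10.09 = 2248.2 < 56000, so use break Q=56000: TC = 15,000×£10.09 + (15,000/56000.0)×340 + (56000.0/2)×0.20×£10.09 = £207,945.07.
Lowest total cost is £160,606.08 at Q = 2214.5.

Q* ≈ 2,214 filters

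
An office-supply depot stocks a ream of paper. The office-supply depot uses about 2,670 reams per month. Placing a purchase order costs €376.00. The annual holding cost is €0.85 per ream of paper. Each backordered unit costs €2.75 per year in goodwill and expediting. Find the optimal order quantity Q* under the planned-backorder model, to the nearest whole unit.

Annual demand D = 2,670 × 12 = 32,040.
With planned backorders, Q* = √(2DS/H) · √((H+B)/B).
√(2DS/H) = √(2 × 32,040 × 376 / 0.85) = 5324.094.
√((H+B)/B) = √((0.85+2.75)/2.75) = 1.1442.
Q* ≈ 6091.589.

Q* ≈ 6,092 reams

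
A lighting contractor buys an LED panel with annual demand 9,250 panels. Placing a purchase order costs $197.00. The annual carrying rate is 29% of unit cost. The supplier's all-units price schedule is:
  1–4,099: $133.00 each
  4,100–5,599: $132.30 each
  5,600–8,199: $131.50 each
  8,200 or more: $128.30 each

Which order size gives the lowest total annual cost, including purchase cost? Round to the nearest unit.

Q* ≈ 307 panels

Holding cost per unit per year at price C is H = 0.29·C.
For each price level, check whether its EOQ is feasible; otherwise the best quantity at that price is the breakpoint.
EOQ at $133.00 = 307.4 (feasible in tier 1): TC = 9,250×$133.00 + (9,250/307.4)×197 + (307.4/2)×0.29×$133.00 = $1,242,106.15.
EOQ at $132.30 = 308.2 < 4100, so use break Q=4100: TC = 9,250×$132.30 + (9,250/4100.0)×197 + (4100.0/2)×0.29×$132.30 = $1,302,871.80.
EOQ at $131.50 = 309.1 < 5600, so use break Q=5600: TC = 9,250×$131.50 + (9,250/5600.0)×197 + (5600.0/2)×0.29×$131.50 = $1,323,478.40.
EOQ at $128.30 = 313.0 < 8200, so use break Q=8200: TC = 9,250×$128.30 + (9,250/8200.0)×197 + (8200.0/2)×0.29×$128.30 = $1,339,545.93.
Lowest total cost is $1,242,106.15 at Q = 307.4.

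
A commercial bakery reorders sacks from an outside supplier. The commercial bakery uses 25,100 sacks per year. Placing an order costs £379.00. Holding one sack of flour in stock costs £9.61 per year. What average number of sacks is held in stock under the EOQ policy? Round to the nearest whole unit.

Average inventory ≈ 704 sacks

Q* = √(2DS/H) = √(2 × 25,100 × 379 / 9.61) ≈ 1407.05.
Average inventory = Q*/2 ≈ 1407.05 / 2 = 703.525.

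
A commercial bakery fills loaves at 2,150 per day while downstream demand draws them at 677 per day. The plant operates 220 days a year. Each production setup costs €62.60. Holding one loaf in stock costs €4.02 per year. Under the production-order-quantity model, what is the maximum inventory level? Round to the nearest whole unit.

I_max ≈ 1,783 loaves

Annual demand D = 677 × 220 = 148,940.
Production build-up factor (1 − d/p) = 1 − 677/2,150 = 0.6851.
Q* = √(2DS / (H(1 − d/p))) = √(2 × 148,940 × 62.6 / (4.02 × 0.6851)).
= √(18,647,288 / 2.7542) ≈ 2602.032.
Maximum inventory = Q*(1 − d/p) = 2602.032 × 0.6851 ≈ 1782.695.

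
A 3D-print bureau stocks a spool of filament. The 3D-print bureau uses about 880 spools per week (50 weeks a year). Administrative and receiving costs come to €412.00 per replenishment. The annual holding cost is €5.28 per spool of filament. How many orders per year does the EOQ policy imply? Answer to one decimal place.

N ≈ 16.8 orders per year

Annual demand D = 880 × 50 = 44,000.
EOQ = √(2DS/H) = √(2 × 44,000 × 412 / 5.28) ≈ 2620.43.
Orders per year = D / Q* = 44,000 / 2620.43 ≈ 16.791.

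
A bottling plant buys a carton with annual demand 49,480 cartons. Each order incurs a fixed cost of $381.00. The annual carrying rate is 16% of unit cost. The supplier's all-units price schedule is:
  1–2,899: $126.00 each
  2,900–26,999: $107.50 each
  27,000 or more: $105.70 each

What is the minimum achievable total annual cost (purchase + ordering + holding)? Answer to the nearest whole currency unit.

Holding cost per unit per year at price C is H = 0.16·C.
For each price level, check whether its EOQ is feasible; otherwise the best quantity at that price is the breakpoint.
EOQ at $126.00 = 1367.6 (feasible in tier 1): TC = 49,480×$126.00 + (49,480/1367.6)×381 + (1367.6/2)×0.16×$126.00 = $6,262,050.05.
EOQ at $107.50 = 1480.6 < 2900, so use break Q=2900: TC = 49,480×$107.50 + (49,480/2900.0)×381 + (2900.0/2)×0.16×$107.50 = $5,350,540.65.
EOQ at $105.70 = 1493.1 < 27000, so use break Q=27000: TC = 49,480×$105.70 + (49,480/27000.0)×381 + (27000.0/2)×0.16×$105.70 = $5,459,046.22.
Lowest total cost among the candidates is at Q = 2900.0.

TC* ≈ $5,350,541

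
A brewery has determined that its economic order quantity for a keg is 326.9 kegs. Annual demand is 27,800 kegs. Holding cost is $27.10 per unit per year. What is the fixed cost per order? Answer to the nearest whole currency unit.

S ≈ $52

Squaring Q* = √(2DS/H) gives Q*² = 2DS/H.
From Q* = √(2DS/H): S = Q*²H / (2D) = 326.9² × 27.1 / (2 × 27,800) = 52.0864.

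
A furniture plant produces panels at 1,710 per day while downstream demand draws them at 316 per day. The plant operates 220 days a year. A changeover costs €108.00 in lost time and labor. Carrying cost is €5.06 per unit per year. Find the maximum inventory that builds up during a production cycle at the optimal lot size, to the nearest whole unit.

I_max ≈ 1,555 panels

Annual demand D = 316 × 220 = 69,520.
Production build-up factor (1 − d/p) = 1 − 316/1,710 = 0.8152.
Q* = √(2DS / (H(1 − d/p))) = √(2 × 69,520 × 108 / (5.06 × 0.8152)).
= √(15,016,320 / 4.1249) ≈ 1907.977.
Maximum inventory = Q*(1 − d/p) = 1907.977 × 0.8152 ≈ 1555.392.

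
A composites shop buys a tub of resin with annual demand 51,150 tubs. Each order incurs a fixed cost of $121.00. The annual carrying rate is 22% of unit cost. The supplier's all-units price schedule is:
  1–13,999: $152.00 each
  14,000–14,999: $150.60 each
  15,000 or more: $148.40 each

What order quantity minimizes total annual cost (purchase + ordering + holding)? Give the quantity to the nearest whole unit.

Q* ≈ 608 tubs

Holding cost per unit per year at price C is H = 0.22·C.
Candidates are each tier's EOQ (if it falls in that tier) and each price-break quantity.
EOQ at $152.00 = 608.4 (feasible in tier 1): TC = 51,150×$152.00 + (51,150/608.4)×121 + (608.4/2)×0.22×$152.00 = $7,795,145.28.
EOQ at $150.60 = 611.2 < 14000, so use break Q=14000: TC = 51,150×$150.60 + (51,150/14000.0)×121 + (14000.0/2)×0.22×$150.60 = $7,935,556.08.
EOQ at $148.40 = 615.7 < 15000, so use break Q=15000: TC = 51,150×$148.40 + (51,150/15000.0)×121 + (15000.0/2)×0.22×$148.40 = $7,835,932.61.
Lowest total cost is $7,795,145.28 at Q = 608.4.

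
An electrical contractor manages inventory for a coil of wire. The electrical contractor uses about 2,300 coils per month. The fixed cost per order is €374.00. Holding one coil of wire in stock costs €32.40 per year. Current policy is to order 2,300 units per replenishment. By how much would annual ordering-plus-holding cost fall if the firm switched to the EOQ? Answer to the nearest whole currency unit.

Annual demand D = 2,300 × 12 = 27,600.
EOQ = √(2DS/H) = √(2 × 27,600 × 374 / 32.4) ≈ 798.24.
Cost at Q* = (D/Q*)S + (Q*/2)H = √(2DSH) ≈ €25,862.94.
Cost at Q = 2,300: (27,600/2,300)×374 + (2,300/2)×32.4 = €4,488.00 + €37,260.00 = €41,748.00.
Excess = €41,748.00 − €25,862.94 = €15,885.06.

Extra cost ≈ €15,885 per year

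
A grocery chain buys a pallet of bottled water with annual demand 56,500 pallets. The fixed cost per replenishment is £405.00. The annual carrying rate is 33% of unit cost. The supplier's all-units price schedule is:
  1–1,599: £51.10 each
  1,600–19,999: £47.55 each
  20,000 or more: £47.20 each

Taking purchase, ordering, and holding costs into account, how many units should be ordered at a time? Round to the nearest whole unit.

Holding cost per unit per year at price C is H = 0.33·C.
For each price level, check whether its EOQ is feasible; otherwise the best quantity at that price is the breakpoint.
Tier 1 (£51.10): EOQ = 1647.4 exceeds tier's upper bound 1599, so this tier is dominated.
EOQ at £47.55 = 1707.8 (feasible in tier 2): TC = 56,500×£47.55 + (56,500/1707.8)×405 + (1707.8/2)×0.33×£47.55 = £2,713,372.79.
EOQ at £47.20 = 1714.1 < 20000, so use break Q=20000: TC = 56,500×£47.20 + (56,500/20000.0)×405 + (20000.0/2)×0.33×£47.20 = £2,823,704.12.
Lowest total cost is £2,713,372.79 at Q = 1707.8.

Q* ≈ 1,708 pallets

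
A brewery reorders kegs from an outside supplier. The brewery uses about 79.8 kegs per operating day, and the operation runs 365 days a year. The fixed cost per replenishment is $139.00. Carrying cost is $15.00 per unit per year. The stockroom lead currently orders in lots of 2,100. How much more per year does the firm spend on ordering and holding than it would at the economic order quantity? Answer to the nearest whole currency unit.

Annual demand D = 79.8 × 365 = 29,127.
EOQ = √(2DS/H) = √(2 × 29,127 × 139 / 15) ≈ 734.72.
Cost at Q* = (D/Q*)S + (Q*/2)H = √(2DSH) ≈ $11,020.87.
Cost at Q = 2,100: (29,127/2,100)×139 + (2,100/2)×15 = $1,927.93 + $15,750.00 = $17,677.93.
Excess = $17,677.93 − $11,020.87 = $6,657.06.

Extra cost ≈ $6,657 per year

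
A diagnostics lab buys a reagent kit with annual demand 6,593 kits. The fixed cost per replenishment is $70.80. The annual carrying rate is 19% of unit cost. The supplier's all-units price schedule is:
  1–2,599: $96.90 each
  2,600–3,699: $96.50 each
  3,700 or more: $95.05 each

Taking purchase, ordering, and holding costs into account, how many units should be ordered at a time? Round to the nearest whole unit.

Q* ≈ 225 kits

Holding cost per unit per year at price C is H = 0.19·C.
Candidates are each tier's EOQ (if it falls in that tier) and each price-break quantity.
EOQ at $96.90 = 225.2 (feasible in tier 1): TC = 6,593×$96.90 + (6,593/225.2)×70.8 + (225.2/2)×0.19×$96.90 = $643,007.53.
EOQ at $96.50 = 225.6 < 2600, so use break Q=2600: TC = 6,593×$96.50 + (6,593/2600.0)×70.8 + (2600.0/2)×0.19×$96.50 = $660,239.53.
EOQ at $95.05 = 227.4 < 3700, so use break Q=3700: TC = 6,593×$95.05 + (6,593/3700.0)×70.8 + (3700.0/2)×0.19×$95.05 = $660,200.88.
Lowest total cost is $643,007.53 at Q = 225.2.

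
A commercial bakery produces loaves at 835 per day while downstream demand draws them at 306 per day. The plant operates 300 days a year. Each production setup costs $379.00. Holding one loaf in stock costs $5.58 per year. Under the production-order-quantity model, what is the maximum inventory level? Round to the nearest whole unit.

I_max ≈ 2,811 loaves

Annual demand D = 306 × 300 = 91,800.
Production build-up factor (1 − d/p) = 1 − 306/835 = 0.6335.
Q* = √(2DS / (H(1 − d/p))) = √(2 × 91,800 × 379 / (5.58 × 0.6335)).
= √(69,584,400 / 3.5351) ≈ 4436.641.
Maximum inventory = Q*(1 − d/p) = 4436.641 × 0.6335 ≈ 2810.758.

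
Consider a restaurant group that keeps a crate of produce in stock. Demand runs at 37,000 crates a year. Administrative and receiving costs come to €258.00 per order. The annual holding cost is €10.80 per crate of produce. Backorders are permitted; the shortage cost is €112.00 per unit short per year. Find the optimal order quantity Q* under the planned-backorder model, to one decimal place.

Q* ≈ 1,392.2 crates

With planned backorders, Q* = √(2DS/H) · √((H+B)/B).
√(2DS/H) = √(2 × 37,000 × 258 / 10.8) = 1329.578.
√((H+B)/B) = √((10.8+112)/112) = 1.0471.
Q* ≈ 1392.208.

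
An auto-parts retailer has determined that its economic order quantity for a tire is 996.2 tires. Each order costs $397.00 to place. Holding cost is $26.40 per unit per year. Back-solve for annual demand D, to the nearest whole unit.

D ≈ 32,997 tires per year

Invert the EOQ relation Q*² = 2DS/H.
From Q* = √(2DS/H): D = Q*²H / (2S) = 996.2² × 26.4 / (2 × 397) = 32997.155.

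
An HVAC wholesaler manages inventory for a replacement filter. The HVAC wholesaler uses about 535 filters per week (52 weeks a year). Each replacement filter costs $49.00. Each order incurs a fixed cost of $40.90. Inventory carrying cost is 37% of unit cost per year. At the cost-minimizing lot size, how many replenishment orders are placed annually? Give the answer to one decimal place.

Annual demand D = 535 × 52 = 27,820.
Holding cost H = 0.37 × $49.00 = $18.1300 per unit per year.
EOQ = √(2DS/H) = √(2 × 27,820 × 40.9 / 18.13) ≈ 354.29.
Orders per year = D / Q* = 27,820 / 354.29 ≈ 78.524.

N ≈ 78.5 orders per year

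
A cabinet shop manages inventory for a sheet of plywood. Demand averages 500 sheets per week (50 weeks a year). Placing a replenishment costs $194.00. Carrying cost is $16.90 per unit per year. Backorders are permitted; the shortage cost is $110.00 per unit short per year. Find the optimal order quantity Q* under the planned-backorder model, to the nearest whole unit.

Q* ≈ 814 sheets

Annual demand D = 500 × 50 = 25,000.
With planned backorders, Q* = √(2DS/H) · √((H+B)/B).
√(2DS/H) = √(2 × 25,000 × 194 / 16.9) = 757.604.
√((H+B)/B) = √((16.9+110)/110) = 1.0741.
Q* ≈ 813.724.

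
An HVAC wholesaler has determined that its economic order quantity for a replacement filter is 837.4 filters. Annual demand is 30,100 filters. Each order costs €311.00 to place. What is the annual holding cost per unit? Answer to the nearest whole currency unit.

H ≈ €27

Invert the EOQ relation Q*² = 2DS/H.
From Q* = √(2DS/H): H = 2DS / Q*² = 2 × 30,100 × 311 / 837.4² = 26.6988.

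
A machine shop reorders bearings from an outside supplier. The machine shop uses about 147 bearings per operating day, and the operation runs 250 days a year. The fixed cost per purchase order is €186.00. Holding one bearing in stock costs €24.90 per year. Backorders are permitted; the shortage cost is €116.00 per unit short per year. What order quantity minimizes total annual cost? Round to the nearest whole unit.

Q* ≈ 817 bearings

Annual demand D = 147 × 250 = 36,750.
With planned backorders, Q* = √(2DS/H) · √((H+B)/B).
√(2DS/H) = √(2 × 36,750 × 186 / 24.9) = 740.970.
√((H+B)/B) = √((24.9+116)/116) = 1.1021.
Q* ≈ 816.633.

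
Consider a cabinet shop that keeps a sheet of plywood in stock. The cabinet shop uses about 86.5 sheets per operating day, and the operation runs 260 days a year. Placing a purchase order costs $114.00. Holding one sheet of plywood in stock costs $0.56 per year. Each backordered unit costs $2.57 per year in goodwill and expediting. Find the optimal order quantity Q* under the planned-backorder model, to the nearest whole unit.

Q* ≈ 3,339 sheets

Annual demand D = 86.5 × 260 = 22,490.
With planned backorders, Q* = √(2DS/H) · √((H+B)/B).
√(2DS/H) = √(2 × 22,490 × 114 / 0.56) = 3025.995.
√((H+B)/B) = √((0.56+2.57)/2.57) = 1.1036.
Q* ≈ 3339.441.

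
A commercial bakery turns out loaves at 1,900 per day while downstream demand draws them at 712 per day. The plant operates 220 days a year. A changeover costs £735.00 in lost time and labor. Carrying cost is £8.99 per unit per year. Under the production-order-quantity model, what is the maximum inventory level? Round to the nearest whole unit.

I_max ≈ 4,002 loaves

Annual demand D = 712 × 220 = 156,640.
Production build-up factor (1 − d/p) = 1 − 712/1,900 = 0.6253.
Q* = √(2DS / (H(1 − d/p))) = √(2 × 156,640 × 735 / (8.99 × 0.6253)).
= √(230,260,800 / 5.6211) ≈ 6400.277.
Maximum inventory = Q*(1 − d/p) = 6400.277 × 0.6253 ≈ 4001.857.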